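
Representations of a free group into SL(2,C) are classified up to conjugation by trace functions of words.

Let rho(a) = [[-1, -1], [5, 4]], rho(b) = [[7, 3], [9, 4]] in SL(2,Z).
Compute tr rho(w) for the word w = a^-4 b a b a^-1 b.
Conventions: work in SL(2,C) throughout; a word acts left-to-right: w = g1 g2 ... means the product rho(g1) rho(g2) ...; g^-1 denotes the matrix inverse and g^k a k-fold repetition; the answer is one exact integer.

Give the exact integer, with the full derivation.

76043

rho(a^-1) = [[4, 1], [-5, -1]]
... * rho(a^-1) = [[4, 1], [-5, -1]]  ->  [[11, 3], [-15, -4]]
... * rho(a^-1) = [[4, 1], [-5, -1]]  ->  [[29, 8], [-40, -11]]
... * rho(a^-1) = [[4, 1], [-5, -1]]  ->  [[76, 21], [-105, -29]]
... * rho(b) = [[7, 3], [9, 4]]  ->  [[721, 312], [-996, -431]]
... * rho(a) = [[-1, -1], [5, 4]]  ->  [[839, 527], [-1159, -728]]
... * rho(b) = [[7, 3], [9, 4]]  ->  [[10616, 4625], [-14665, -6389]]
... * rho(a^-1) = [[4, 1], [-5, -1]]  ->  [[19339, 5991], [-26715, -8276]]
... * rho(b) = [[7, 3], [9, 4]]  ->  [[189292, 81981], [-261489, -113249]]
tr = 189292 + -113249 = 76043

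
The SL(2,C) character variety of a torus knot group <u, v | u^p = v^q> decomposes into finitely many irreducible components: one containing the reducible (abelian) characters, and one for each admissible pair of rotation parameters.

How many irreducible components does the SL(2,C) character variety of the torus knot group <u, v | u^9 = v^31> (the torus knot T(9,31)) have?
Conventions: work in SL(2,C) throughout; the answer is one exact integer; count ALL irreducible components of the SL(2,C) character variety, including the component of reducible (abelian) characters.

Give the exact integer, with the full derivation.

121

In the torus knot group T(9,31), u^9 = v^31 is central, so an irreducible representation sends it to +I or -I (Schur).
On an irreducible component, tr(u) is locked at 2*cos(pi*alpha/9) for some alpha in 1..8, and tr(v) at 2*cos(pi*beta/31) for some beta in 1..30.
u^9 = (-1)^alpha I and v^31 = (-1)^beta I must agree, so alpha and beta have equal parity.
count pairs: odd alpha (4 choices) x odd beta (15), plus even alpha (4) x even beta (15): 4*15 + 4*15 = 120.
Total: 120 irreducible-character components + 1 reducible (abelian) component = 121.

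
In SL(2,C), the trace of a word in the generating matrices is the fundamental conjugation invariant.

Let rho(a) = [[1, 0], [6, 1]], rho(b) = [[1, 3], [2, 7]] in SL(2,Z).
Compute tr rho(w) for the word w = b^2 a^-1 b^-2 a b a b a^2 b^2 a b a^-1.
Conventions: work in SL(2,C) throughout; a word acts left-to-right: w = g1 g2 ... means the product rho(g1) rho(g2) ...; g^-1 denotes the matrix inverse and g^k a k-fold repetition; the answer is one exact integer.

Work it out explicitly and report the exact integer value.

-49959082090

rho(b) = [[1, 3], [2, 7]]
... * rho(b) = [[1, 3], [2, 7]]  ->  [[7, 24], [16, 55]]
... * rho(a^-1) = [[1, 0], [-6, 1]]  ->  [[-137, 24], [-314, 55]]
... * rho(b^-1) = [[7, -3], [-2, 1]]  ->  [[-1007, 435], [-2308, 997]]
... * rho(b^-1) = [[7, -3], [-2, 1]]  ->  [[-7919, 3456], [-18150, 7921]]
... * rho(a) = [[1, 0], [6, 1]]  ->  [[12817, 3456], [29376, 7921]]
... * rho(b) = [[1, 3], [2, 7]]  ->  [[19729, 62643], [45218, 143575]]
... * rho(a) = [[1, 0], [6, 1]]  ->  [[395587, 62643], [906668, 143575]]
... * rho(b) = [[1, 3], [2, 7]]  ->  [[520873, 1625262], [1193818, 3725029]]
... * rho(a) = [[1, 0], [6, 1]]  ->  [[10272445, 1625262], [23543992, 3725029]]
... * rho(a) = [[1, 0], [6, 1]]  ->  [[20024017, 1625262], [45894166, 3725029]]
... * rho(b) = [[1, 3], [2, 7]]  ->  [[23274541, 71448885], [53344224, 163757701]]
... * rho(b) = [[1, 3], [2, 7]]  ->  [[166172311, 569965818], [380859626, 1306336579]]
... * rho(a) = [[1, 0], [6, 1]]  ->  [[3585967219, 569965818], [8218879100, 1306336579]]
... * rho(b) = [[1, 3], [2, 7]]  ->  [[4725898855, 14747662383], [10831552258, 33800993353]]
... * rho(a^-1) = [[1, 0], [-6, 1]]  ->  [[-83760075443, 14747662383], [-191974407860, 33800993353]]
tr = -83760075443 + 33800993353 = -49959082090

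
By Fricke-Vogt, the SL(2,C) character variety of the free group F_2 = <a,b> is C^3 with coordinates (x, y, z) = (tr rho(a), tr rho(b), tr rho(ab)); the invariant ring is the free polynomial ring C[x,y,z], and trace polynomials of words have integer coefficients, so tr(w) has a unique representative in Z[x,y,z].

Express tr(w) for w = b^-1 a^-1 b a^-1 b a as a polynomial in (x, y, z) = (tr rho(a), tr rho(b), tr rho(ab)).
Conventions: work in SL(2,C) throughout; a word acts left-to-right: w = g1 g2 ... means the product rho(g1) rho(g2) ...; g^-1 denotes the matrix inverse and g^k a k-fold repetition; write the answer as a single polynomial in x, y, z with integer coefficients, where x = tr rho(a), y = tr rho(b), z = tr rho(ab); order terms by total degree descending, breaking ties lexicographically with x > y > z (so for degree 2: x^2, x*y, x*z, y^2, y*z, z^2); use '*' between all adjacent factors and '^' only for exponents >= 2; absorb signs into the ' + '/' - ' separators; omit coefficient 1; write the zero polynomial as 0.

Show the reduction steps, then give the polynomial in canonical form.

-x^2*y^2*z + x^3*y + x*y^3 + 2*x*y*z^2 - x^2*z - y^2*z - z^3 - 3*x*y + 3*z

next, tr(b^2) = tr(b)*tr(b) - tr(1) = y^2 - 2
next, tr(b^2 a) = tr(b)*tr(a b) - tr(a) = y*z - x
tr(b a^-1 b) = tr(b^2)*tr(a) - tr(b^2 a) = x*y^2 - y*z - x
tr(b^2 a b) = tr(b)*tr(a b^2) - tr(a b) = y^2*z - x*y - z
and tr(a b a b) = tr(a b)*tr(a b) - tr(1)   [split at repeated a] = z^2 - 2
next, tr(a b a) = tr(a)*tr(b a) - tr(b) = x*z - y
tr(b^2 a b a) = tr(b)*tr(a b a b) - tr(a b a) = y*z^2 - x*z - y
tr(b a b a^-1 b) = tr(b^2 a b)*tr(a) - tr(b^2 a b a) = x*y^2*z - x^2*y - y*z^2 + y
tr(b a b a b a) = tr(a b a b)*tr(a b) - tr(b a)   [split at repeated a] = z^3 - 3*z
tr(b a b a^-1 b a) = tr(b a b a b)*tr(a) - tr(b a b a b a) = x*y*z^2 - x^2*z - z^3 - x*y + 3*z
tr(a^-1 b a^-1 b a b) = tr(b a b a^-1 b)*tr(a) - tr(b a b a^-1 b a) = x^2*y^2*z - x^3*y - 2*x*y*z^2 + x^2*z + z^3 + 2*x*y - 3*z
tr(b^-1 a^-1 b a^-1 b a) = tr(a^-1 b a^-1 b a)*tr(b) - tr(a^-1 b a^-1 b a b) = -x^2*y^2*z + x^3*y + x*y^3 + 2*x*y*z^2 - x^2*z - y^2*z - z^3 - 3*x*y + 3*z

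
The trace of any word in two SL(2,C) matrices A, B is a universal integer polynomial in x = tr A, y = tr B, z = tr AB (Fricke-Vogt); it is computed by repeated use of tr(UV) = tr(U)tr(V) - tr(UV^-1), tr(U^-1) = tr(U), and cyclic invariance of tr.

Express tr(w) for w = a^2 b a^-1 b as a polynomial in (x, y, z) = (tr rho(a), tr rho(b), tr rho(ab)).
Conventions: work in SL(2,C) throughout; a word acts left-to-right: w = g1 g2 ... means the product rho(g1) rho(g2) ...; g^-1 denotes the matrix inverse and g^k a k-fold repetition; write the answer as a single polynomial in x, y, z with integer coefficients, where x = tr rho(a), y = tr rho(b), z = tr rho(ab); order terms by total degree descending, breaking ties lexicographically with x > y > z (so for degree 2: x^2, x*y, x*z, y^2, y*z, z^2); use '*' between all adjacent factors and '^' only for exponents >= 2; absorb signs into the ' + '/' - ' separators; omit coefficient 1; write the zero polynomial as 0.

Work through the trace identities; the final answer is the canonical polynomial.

tr(a^2 b) = tr(a) * tr(b a) - tr(b)   [square of a] = x*z - y
tr(a^2) = tr(a) * tr(a) - tr(1)   [square of a] = x^2 - 2
tr(b a^2 b) = tr(b) * tr(a^2 b) - tr(a^2)   [square of b] = x*y*z - x^2 - y^2 + 2
tr(b a b a) = tr(a b) * tr(a b) - tr(1)   [split at a repeated a] = z^2 - 2
tr(b a b) = tr(b) * tr(a b) - tr(a)   [square of b] = y*z - x
tr(b a^2 b a) = tr(a) * tr(b a b a) - tr(b a b)   [square of a] = x*z^2 - y*z - x
tr(a^2 b a^-1 b) = tr(b a^2 b) * tr(a) - tr(b a^2 b a)   [inverse elimination on a] = x^2*y*z - x^3 - x*y^2 - x*z^2 + y*z + 3*x

x^2*y*z - x^3 - x*y^2 - x*z^2 + y*z + 3*x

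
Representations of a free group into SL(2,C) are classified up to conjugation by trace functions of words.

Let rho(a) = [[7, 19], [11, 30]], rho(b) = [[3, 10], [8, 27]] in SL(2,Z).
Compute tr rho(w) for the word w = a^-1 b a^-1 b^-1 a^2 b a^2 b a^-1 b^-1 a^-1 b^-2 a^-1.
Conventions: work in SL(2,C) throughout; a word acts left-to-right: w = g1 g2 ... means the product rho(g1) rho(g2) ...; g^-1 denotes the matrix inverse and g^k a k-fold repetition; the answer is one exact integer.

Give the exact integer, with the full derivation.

-522726676012929078199

rho(a^-1) = [[30, -19], [-11, 7]]
... * rho(b) = [[3, 10], [8, 27]]  ->  [[-62, -213], [23, 79]]
... * rho(a^-1) = [[30, -19], [-11, 7]]  ->  [[483, -313], [-179, 116]]
... * rho(b^-1) = [[27, -10], [-8, 3]]  ->  [[15545, -5769], [-5761, 2138]]
... * rho(a) = [[7, 19], [11, 30]]  ->  [[45356, 122285], [-16809, -45319]]
... * rho(a) = [[7, 19], [11, 30]]  ->  [[1662627, 4530314], [-616172, -1678941]]
... * rho(b) = [[3, 10], [8, 27]]  ->  [[41230393, 138944748], [-15280044, -51493127]]
... * rho(a) = [[7, 19], [11, 30]]  ->  [[1817004979, 4951719907], [-673384705, -1835114646]]
... * rho(a) = [[7, 19], [11, 30]]  ->  [[67187953830, 183074691811], [-24899954041, -67847748775]]
... * rho(b) = [[3, 10], [8, 27]]  ->  [[1666161395978, 5614896217197], [-617481852323, -2080888757335]]
... * rho(a^-1) = [[30, -19], [-11, 7]]  ->  [[-11779016509827, 7647206996797], [4365320760995, -2834066107208]]
... * rho(b^-1) = [[27, -10], [-8, 3]]  ->  [[-379211101739705, 140731786088661], [140536189404529, -52155405931574]]
... * rho(a^-1) = [[30, -19], [-11, 7]]  ->  [[-12924382699166421, 8190133435675022], [4789795147383184, -3035275440207069]]
... * rho(b^-1) = [[27, -10], [-8, 3]]  ->  [[-414479400362893543, 153814227298689276], [153606672501002520, -57003777794453047]]
... * rho(b^-1) = [[27, -10], [-8, 3]]  ->  [[-12421457628187639869, 4606236685525003258], [4603410379882692416, -1707078058393384341]]
... * rho(a^-1) = [[30, -19], [-11, 7]]  ->  [[-423312332386404231908, 268251351734240180317], [156880170038808000231, -99414343626524846291]]
tr = -423312332386404231908 + -99414343626524846291 = -522726676012929078199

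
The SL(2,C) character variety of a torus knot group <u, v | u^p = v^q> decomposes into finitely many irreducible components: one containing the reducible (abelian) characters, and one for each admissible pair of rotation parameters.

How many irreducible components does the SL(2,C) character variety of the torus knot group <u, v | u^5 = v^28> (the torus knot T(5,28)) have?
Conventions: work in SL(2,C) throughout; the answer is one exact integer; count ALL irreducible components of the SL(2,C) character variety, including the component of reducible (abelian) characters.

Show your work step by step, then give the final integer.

55

For T(5,28): irreducibility forces the central element u^5 = v^28 to one of +I, -I.
So on each irreducible component the traces are pinned: tr(u) = 2*cos(pi*alpha/5) with 1 <= alpha <= 4, tr(v) = 2*cos(pi*beta/28) with 1 <= beta <= 27.
The two central values (-1)^alpha I and (-1)^beta I must be the same matrix, so alpha and beta share a parity.
Counting: 2 odd alphas x 14 odd betas + 2 even alphas x 13 even betas = 28 + 26 = 54.
components with irreducible characters: 54; plus the single component of reducible (abelian) characters: total 55.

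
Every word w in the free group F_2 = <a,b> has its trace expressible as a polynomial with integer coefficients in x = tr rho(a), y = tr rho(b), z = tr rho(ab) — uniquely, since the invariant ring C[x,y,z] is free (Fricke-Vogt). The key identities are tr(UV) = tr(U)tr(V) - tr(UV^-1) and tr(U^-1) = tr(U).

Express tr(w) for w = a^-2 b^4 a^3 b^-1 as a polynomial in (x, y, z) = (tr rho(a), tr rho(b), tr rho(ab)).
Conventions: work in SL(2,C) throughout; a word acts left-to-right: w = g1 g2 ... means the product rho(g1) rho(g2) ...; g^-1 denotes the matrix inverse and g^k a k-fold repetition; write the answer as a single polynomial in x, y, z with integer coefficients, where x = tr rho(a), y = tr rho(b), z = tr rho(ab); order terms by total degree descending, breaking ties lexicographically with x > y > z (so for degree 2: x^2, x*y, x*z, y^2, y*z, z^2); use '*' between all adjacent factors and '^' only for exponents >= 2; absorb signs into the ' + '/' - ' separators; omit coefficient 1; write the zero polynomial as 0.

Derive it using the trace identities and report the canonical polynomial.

and tr(b a b) = tr(b)*tr(a b) - tr(a) = y*z - x
tr(a b^3) = tr(b)*tr(b a b) - tr(b a) = y^2*z - x*y - z
tr(b^4 a) = tr(b)*tr(a b^3) - tr(a b^2) = y^3*z - x*y^2 - 2*y*z + x
tr(b^2) = tr(b)*tr(b) - tr(1) = y^2 - 2
tr(b^3) = tr(b)*tr(b^2) - tr(b) = y^3 - 3*y
and tr(b^2 a^2 b) = tr(a)*tr(b^3 a) - tr(b^3) = x*y^2*z - x^2*y - y^3 - x*z + 3*y
next, tr(a^2 b) = tr(a)*tr(b a) - tr(b) = x*z - y
and tr(a^2) = tr(a)*tr(a) - tr(1) = x^2 - 2
and tr(b^2 a^2) = tr(b)*tr(a^2 b) - tr(a^2) = x*y*z - x^2 - y^2 + 2
tr(b a^2 b^3) = tr(b)*tr(b^2 a^2 b) - tr(b^2 a^2) = x*y^3*z - x^2*y^2 - y^4 - 2*x*y*z + x^2 + 4*y^2 - 2
tr(b^5 a^2) = tr(b)*tr(b a^2 b^3) - tr(b a^2 b^2) = x*y^4*z - x^2*y^3 - y^5 - 3*x*y^2*z + 2*x^2*y + 5*y^3 + x*z - 5*y
tr(b^5 a) = tr(b)*tr(a b^4) - tr(a b^3) = y^4*z - x*y^3 - 3*y^2*z + 2*x*y + z
tr(b^4 a^3 b) = tr(a)*tr(b^5 a^2) - tr(b^5 a) = x^2*y^4*z - x^3*y^3 - x*y^5 - 3*x^2*y^2*z - y^4*z + 2*x^3*y + 6*x*y^3 + x^2*z + 3*y^2*z - 7*x*y - z
and tr(a b a b) = tr(b a)*tr(b a) - tr(1)   [split at repeated b] = z^2 - 2
tr(b a b^2 a) = tr(b)*tr(a b a b) - tr(a b a) = y*z^2 - x*z - y
tr(a b a b^2 a) = tr(a)*tr(b a b^2 a) - tr(b a b^2) = x*y*z^2 - x^2*z - y^2*z + z
and tr(b a^3 b a b) = tr(a)*tr(a b a b^2 a) - tr(a b a b^2) = x^2*y*z^2 - x^3*z - x*y^2*z - y*z^2 + 2*x*z + y
and tr(b a b a^2) = tr(a)*tr(b a b a) - tr(b a b) = x*z^2 - y*z - x
and tr(b a^3 b a) = tr(a)*tr(b a b a^2) - tr(b a b a) = x^2*z^2 - x*y*z - x^2 - z^2 + 2
and tr(b^2 a^3 b a b) = tr(b)*tr(b a^3 b a b) - tr(b a^3 b a) = x^2*y^2*z^2 - x^3*y*z - x*y^3*z - x^2*z^2 - y^2*z^2 + 3*x*y*z + x^2 + y^2 + z^2 - 2
next, tr(b^4 a^3 b a) = tr(b)*tr(b^2 a^3 b a b) - tr(b^2 a^3 b a) = x^2*y^3*z^2 - x^3*y^2*z - x*y^4*z - 2*x^2*y*z^2 - y^3*z^2 + x^3*z + 4*x*y^2*z + x^2*y + y^3 + 2*y*z^2 - 2*x*z - 3*y
and tr(a^-1 b^4 a^3 b) = tr(b^4 a^3 b)*tr(a) - tr(b^4 a^3 b a) = x^3*y^4*z - x^4*y^3 - x^2*y^5 - x^2*y^3*z^2 - 2*x^3*y^2*z + 2*x^4*y + 6*x^2*y^3 + 2*x^2*y*z^2 + y^3*z^2 - x*y^2*z - 8*x^2*y - y^3 - 2*y*z^2 + x*z + 3*y
tr(a^-2 b^4 a^3 b) = tr(a^-1 b^4 a^3 b)*tr(a) - tr(a^-1 b^4 a^3 b a) = x^4*y^4*z - x^5*y^3 - x^3*y^5 - x^3*y^3*z^2 - 2*x^4*y^2*z - x^2*y^4*z + 2*x^5*y + 7*x^3*y^3 + 2*x^3*y*z^2 + x*y^5 + x*y^3*z^2 + 2*x^2*y^2*z + y^4*z - 10*x^3*y - 7*x*y^3 - 2*x*y*z^2 - 3*y^2*z + 10*x*y + z
tr(a^-2 b^4 a^3 b^-1) = tr(a^-2 b^4 a^3)*tr(b) - tr(a^-2 b^4 a^3 b) = -x^4*y^4*z + x^5*y^3 + x^3*y^5 + x^3*y^3*z^2 + 2*x^4*y^2*z + x^2*y^4*z - 2*x^5*y - 7*x^3*y^3 - 2*x^3*y*z^2 - x*y^5 - x*y^3*z^2 - 2*x^2*y^2*z + 10*x^3*y + 6*x*y^3 + 2*x*y*z^2 + y^2*z - 9*x*y - z

-x^4*y^4*z + x^5*y^3 + x^3*y^5 + x^3*y^3*z^2 + 2*x^4*y^2*z + x^2*y^4*z - 2*x^5*y - 7*x^3*y^3 - 2*x^3*y*z^2 - x*y^5 - x*y^3*z^2 - 2*x^2*y^2*z + 10*x^3*y + 6*x*y^3 + 2*x*y*z^2 + y^2*z - 9*x*y - z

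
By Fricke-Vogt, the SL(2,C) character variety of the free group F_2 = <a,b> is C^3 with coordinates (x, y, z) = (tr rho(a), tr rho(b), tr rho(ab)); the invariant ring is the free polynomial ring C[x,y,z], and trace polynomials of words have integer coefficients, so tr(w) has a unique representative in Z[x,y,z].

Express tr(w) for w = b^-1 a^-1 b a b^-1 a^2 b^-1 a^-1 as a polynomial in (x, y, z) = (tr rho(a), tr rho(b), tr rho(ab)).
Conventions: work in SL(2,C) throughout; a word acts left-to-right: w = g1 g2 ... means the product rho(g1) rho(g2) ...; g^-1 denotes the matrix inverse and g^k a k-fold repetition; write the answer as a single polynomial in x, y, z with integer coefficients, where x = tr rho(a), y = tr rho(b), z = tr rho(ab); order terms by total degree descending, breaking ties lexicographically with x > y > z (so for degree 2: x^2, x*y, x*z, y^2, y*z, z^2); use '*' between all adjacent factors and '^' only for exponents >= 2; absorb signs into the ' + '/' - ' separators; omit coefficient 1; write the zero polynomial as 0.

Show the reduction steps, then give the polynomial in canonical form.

and tr(b a^2) = tr(a) tr(b a) - tr(b) = x*z - y
tr(b^2 a) = tr(b) tr(a b) - tr(a) = y*z - x
tr(b^2) = tr(b) tr(b) - tr(1) = y^2 - 2
and tr(b^2 a^2) = tr(a) tr(b^2 a) - tr(b^2) = x*y*z - x^2 - y^2 + 2
next, tr(b a^3 b) = tr(a) tr(b^2 a^2) - tr(b^2 a) = x^2*y*z - x^3 - x*y^2 - y*z + 3*x
tr(b a b a) = tr(b a) tr(b a) - tr(1) = z^2 - 2
next, tr(b a b a^2) = tr(a) tr(b a b a) - tr(b a b) = x*z^2 - y*z - x
and tr(b a^3 b a) = tr(a) tr(b a b a^2) - tr(b a b a) = x^2*z^2 - x*y*z - x^2 - z^2 + 2
next, tr(a^-1 b a^3 b) = tr(b a^3 b) tr(a) - tr(b a^3 b a) = x^3*y*z - x^4 - x^2*y^2 - x^2*z^2 + 4*x^2 + z^2 - 2
and tr(a^-1 b a^3 b^-1) = tr(a^-1 b a^3) tr(b) - tr(a^-1 b a^3 b) = -x^3*y*z + x^4 + x^2*y^2 + x^2*z^2 + x*y*z - 4*x^2 - y^2 - z^2 + 2
and tr(a^2) = tr(a) tr(a) - tr(1) = x^2 - 2
tr(a^3) = tr(a) tr(a^2) - tr(a) = x^3 - 3*x
next, tr(a^-1 b a^3 b^-1 a^-1) = tr(a^-1 b a^3 b^-1) tr(a) - tr(a^-1 b a^3 b^-1 a) = -x^4*y*z + x^5 + x^3*y^2 + x^3*z^2 + x^2*y*z - 5*x^3 - x*y^2 - x*z^2 + 5*x
and tr(b a^-1 b a^2) = tr(b a^2 b) tr(a) - tr(b a^2 b a) = x^2*y*z - x^3 - x*y^2 - x*z^2 + y*z + 3*x
and tr(a b^3 a) = tr(b) tr(a^2 b^2) - tr(a^2 b) = x*y^2*z - x^2*y - y^3 - x*z + 3*y
tr(a b^3) = tr(b) tr(b a b) - tr(b a) = y^2*z - x*y - z
next, tr(b^2 a^3 b) = tr(a) tr(a b^3 a) - tr(a b^3) = x^2*y^2*z - x^3*y - x*y^3 - x^2*z - y^2*z + 4*x*y + z
tr(a^2 b a) = tr(a) tr(b a^2) - tr(b a) = x^2*z - x*y - z
and tr(b a b^2 a^2) = tr(b) tr(a^2 b a b) - tr(a^2 b a) = x*y*z^2 - x^2*z - y^2*z + z
next, tr(b a b^2 a) = tr(b) tr(a b a b) - tr(a b a) = y*z^2 - x*z - y
and tr(b^2 a^3 b a) = tr(a) tr(b a b^2 a^2) - tr(b a b^2 a) = x^2*y*z^2 - x^3*z - x*y^2*z - y*z^2 + 2*x*z + y
next, tr(b a^3 b a^-1 b) = tr(b^2 a^3 b) tr(a) - tr(b^2 a^3 b a) = x^3*y^2*z - x^4*y - x^2*y^3 - x^2*y*z^2 + 4*x^2*y + y*z^2 - x*z - y
and tr(b^2 a b a^2) = tr(a) tr(b^2 a b a) - tr(b^2 a b) = x*y*z^2 - x^2*z - y^2*z + z
and tr(b a b a^3 b) = tr(a) tr(b^2 a b a^2) - tr(b^2 a b a) = x^2*y*z^2 - x^3*z - x*y^2*z - y*z^2 + 2*x*z + y
tr(b a b a b a) = tr(a b) tr(a b a b) - tr(a^-1 b^-1) = z^3 - 3*z
next, tr(b a b a b a^2) = tr(a) tr(b a b a b a) - tr(b a b a b) = x*z^3 - y*z^2 - 2*x*z + y
and tr(b a b a^3 b a) = tr(a) tr(b a b a b a^2) - tr(b a b a b a) = x^2*z^3 - x*y*z^2 - 2*x^2*z - z^3 + x*y + 3*z
and tr(b a^3 b a^-1 b a) = tr(b a b a^3 b) tr(a) - tr(b a b a^3 b a) = x^3*y*z^2 - x^4*z - x^2*y^2*z - x^2*z^3 + 4*x^2*z + z^3 - 3*z
and tr(a^-1 b a^-1 b a^3 b) = tr(b a^3 b a^-1 b) tr(a) - tr(b a^3 b a^-1 b a) = x^4*y^2*z - x^5*y - x^3*y^3 - 2*x^3*y*z^2 + x^4*z + x^2*y^2*z + x^2*z^3 + 4*x^3*y + x*y*z^2 - 5*x^2*z - z^3 - x*y + 3*z
and tr(a^-1 b a^3 b^-1 a^-1 b) = tr(a^-1 b a^-1 b a^3) tr(b) - tr(a^-1 b a^-1 b a^3 b) = -x^4*y^2*z + x^5*y + x^3*y^3 + 2*x^3*y*z^2 - x^4*z - x^2*z^3 - 5*x^3*y - x*y^3 - 2*x*y*z^2 + 5*x^2*z + y^2*z + z^3 + 4*x*y - 3*z
tr(a^2 b^-1 a^-1 b^-1 a^-1 b a) = tr(a^-1 b a^3 b^-1 a^-1) tr(b) - tr(a^-1 b a^3 b^-1 a^-1 b) = -x^3*y*z^2 + x^4*z + x^2*y^2*z + x^2*z^3 + x*y*z^2 - 5*x^2*z - y^2*z - z^3 + x*y + 3*z
tr(a^-1 b a b a^2 b) = tr(b a b a^2 b) tr(a) - tr(b a b a^2 b a) = x^2*y*z^2 - x^3*z - x*y^2*z - x*z^3 + y*z^2 + 3*x*z - y
next, tr(b^-1 a^-1 b a b a^2) = tr(a^-1 b a b a^2) tr(b) - tr(a^-1 b a b a^2 b) = -x^2*y*z^2 + x^3*z + x*y^2*z + x*z^3 - 3*x*z - y
next, tr(b^-1 a^-1 b a b a^2 b^-1) = tr(b^-1 a^-1 b a b a^2) tr(b) - tr(b^-1 a^-1 b a b a^2 b) = -x^2*y^2*z^2 + x^3*y*z + x*y^3*z + x*y*z^3 - 3*x*y*z - y^2 - z^2 + 2
next, tr(b a b^2 a b a) = tr(b) tr(a b a b a b) - tr(a b a b a) = y*z^3 - x*z^2 - 2*y*z + x
tr(b a b^2 a b) = tr(b) tr(a b^2 a b) - tr(a b^2 a) = y^2*z^2 - 2*x*y*z + x^2 - 2
tr(b a b a^2 b a b) = tr(a) tr(b a b^2 a b a) - tr(b a b^2 a b) = x*y*z^3 - x^2*z^2 - y^2*z^2 + 2
tr(b a b a b a b a) = tr(b a) tr(b a b a b a) - tr(b^-1 a^-1 b^-1 a^-1) = z^4 - 4*z^2 + 2
next, tr(b a b a^2 b a b a) = tr(a) tr(b a b a b a b a) - tr(b a b a b a b) = x*z^4 - y*z^3 - 3*x*z^2 + 2*y*z + x
and tr(a b a^-1 b a b a^2 b) = tr(b a b a^2 b a b) tr(a) - tr(b a b a^2 b a b a) = x^2*y*z^3 - x^3*z^2 - x*y^2*z^2 - x*z^4 + y*z^3 + 3*x*z^2 - 2*y*z + x
tr(a^-1 b a b a^2 b^-1 a b) = tr(a b a^-1 b a b a^2) tr(b) - tr(a b a^-1 b a b a^2 b) = x^3*y^2*z^2 - x^4*y*z - x^2*y^3*z - 2*x^2*y*z^3 + x^3*z^2 + x*y^2*z^2 + x*z^4 + 4*x^2*y*z - 3*x*z^2 - y*z - x
next, tr(b^-1 a^-1 b a b a^2 b^-1 a) = tr(a^-1 b a b a^2 b^-1 a) tr(b) - tr(a^-1 b a b a^2 b^-1 a b) = -x^3*y^2*z^2 + x^4*y*z + x^2*y^3*z + 2*x^2*y*z^3 - x^3*z^2 - x*y^2*z^2 - x*z^4 - 3*x^2*y*z - x*y^2 + 3*x*z^2 + x
next, tr(a^2 b^-1 a^-1 b^-1 a^-1 b a b) = tr(b^-1 a^-1 b a b a^2 b^-1) tr(a) - tr(b^-1 a^-1 b a b a^2 b^-1 a) = -x^2*y*z^3 + x^3*z^2 + x*y^2*z^2 + x*z^4 - 4*x*z^2 + x
tr(b^-1 a^-1 b a b^-1 a^2 b^-1 a^-1) = tr(a^2 b^-1 a^-1 b^-1 a^-1 b a) tr(b) - tr(a^2 b^-1 a^-1 b^-1 a^-1 b a b) = -x^3*y^2*z^2 + x^4*y*z + x^2*y^3*z + 2*x^2*y*z^3 - x^3*z^2 - x*z^4 - 5*x^2*y*z - y^3*z - y*z^3 + x*y^2 + 4*x*z^2 + 3*y*z - x

-x^3*y^2*z^2 + x^4*y*z + x^2*y^3*z + 2*x^2*y*z^3 - x^3*z^2 - x*z^4 - 5*x^2*y*z - y^3*z - y*z^3 + x*y^2 + 4*x*z^2 + 3*y*z - x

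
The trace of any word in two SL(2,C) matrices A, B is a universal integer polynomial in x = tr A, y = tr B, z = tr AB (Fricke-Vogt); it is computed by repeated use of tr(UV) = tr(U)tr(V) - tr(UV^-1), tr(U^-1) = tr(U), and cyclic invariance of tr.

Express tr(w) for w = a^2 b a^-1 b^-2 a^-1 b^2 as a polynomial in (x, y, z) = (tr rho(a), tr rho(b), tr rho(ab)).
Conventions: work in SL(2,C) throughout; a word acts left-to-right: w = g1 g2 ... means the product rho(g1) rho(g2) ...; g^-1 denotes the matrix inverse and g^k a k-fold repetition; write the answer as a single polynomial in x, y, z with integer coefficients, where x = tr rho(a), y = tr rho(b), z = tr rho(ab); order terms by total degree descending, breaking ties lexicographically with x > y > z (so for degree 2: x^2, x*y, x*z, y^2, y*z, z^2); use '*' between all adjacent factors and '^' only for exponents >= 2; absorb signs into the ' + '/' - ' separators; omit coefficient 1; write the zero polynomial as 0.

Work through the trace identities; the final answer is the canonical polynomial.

x^2*y^3*z^2 - 2*x^3*y^2*z - 2*x*y^4*z - x*y^2*z^3 + x^4*y + 2*x^2*y^3 + x^2*y*z^2 + y^5 + y^3*z^2 + 5*x*y^2*z - 5*x^2*y - 5*y^3 - y*z^2 + 5*y

trace(b^2 a) = trace(b) trace(a b) - trace(a)   [square of b] = y*z - x
trace(b a b a) = trace(b a) trace(b a) - trace(1)   [split at a repeated b] = z^2 - 2
trace(b a^2 b a) = trace(a) trace(b a b a) - trace(b a b)   [square of a] = x*z^2 - y*z - x
trace(b^2) = trace(b) trace(b) - trace(1)   [square of b] = y^2 - 2
trace(b a^2 b) = trace(a) trace(b^2 a) - trace(b^2)   [square of a] = x*y*z - x^2 - y^2 + 2
trace(a^2 b a^2 b) = trace(a) trace(b a^2 b a) - trace(b a^2 b)   [square of a] = x^2*z^2 - 2*x*y*z + y^2 - 2
trace(b a^2) = trace(a) trace(b a) - trace(b)   [square of a] = x*z - y
trace(a^2 b a) = trace(a) trace(b a^2) - trace(b a)   [square of a] = x^2*z - x*y - z
trace(a^2 b a^2) = trace(a) trace(a^2 b a) - trace(a^2 b)   [square of a] = x^3*z - x^2*y - 2*x*z + y
trace(a b^2 a^2 b a) = trace(b) trace(a^2 b a^2 b) - trace(a^2 b a^2)   [square of b] = x^2*y*z^2 - x^3*z - 2*x*y^2*z + x^2*y + y^3 + 2*x*z - 3*y
trace(b a b a b a) = trace(b a) trace(b a b a) - trace(b^-1 a^-1)   [split at a repeated b] = z^3 - 3*z
trace(b a b a b) = trace(b) trace(a b a b) - trace(a b a)   [square of b] = y*z^2 - x*z - y
trace(a^2 b a b a b) = trace(a) trace(b a b a b a) - trace(b a b a b)   [square of a] = x*z^3 - y*z^2 - 2*x*z + y
trace(a^2 b a b a) = trace(a) trace(b a b a^2) - trace(b a b a)   [square of a] = x^2*z^2 - x*y*z - x^2 - z^2 + 2
trace(a b^2 a^2 b a b) = trace(b) trace(a^2 b a b a b) - trace(a^2 b a b a)   [square of b] = x*y*z^3 - x^2*z^2 - y^2*z^2 - x*y*z + x^2 + y^2 + z^2 - 2
trace(b^2 a^2 b a b^-1 a) = trace(a b^2 a^2 b a) trace(b) - trace(a b^2 a^2 b a b)   [inverse elimination on b] = x^2*y^2*z^2 - x^3*y*z - 2*x*y^3*z - x*y*z^3 + x^2*y^2 + x^2*z^2 + y^4 + y^2*z^2 + 3*x*y*z - x^2 - 4*y^2 - z^2 + 2
trace(b^-1 a^-1 b^2 a^2 b a) = trace(b^2 a^2 b a b^-1) trace(a) - trace(b^2 a^2 b a b^-1 a)   [inverse elimination on a] = -x^2*y^2*z^2 + x^3*y*z + 2*x*y^3*z + x*y*z^3 - x^2*y^2 - y^4 - y^2*z^2 - 4*x*y*z + 4*y^2 + z^2 - 2
trace(a^-1 b^2 a^2 b a^-1 b^-1) = trace(b^-1 a^-1 b^2 a^2 b) trace(a) - trace(b^-1 a^-1 b^2 a^2 b a)   [inverse elimination on a] = x^2*y^2*z^2 - x^3*y*z - 2*x*y^3*z - x*y*z^3 + x^2*y^2 + y^4 + y^2*z^2 + 5*x*y*z - x^2 - 4*y^2 - z^2 + 2
trace(b^2 a^2 b) = trace(b) trace(a^2 b^2) - trace(a^2 b)   [square of b] = x*y^2*z - x^2*y - y^3 - x*z + 3*y
trace(b a b^2) = trace(b) trace(a b^2) - trace(a b)   [square of b] = y^2*z - x*y - z
trace(b^2 a^2 b a) = trace(a) trace(b a b^2 a) - trace(b a b^2)   [square of a] = x*y*z^2 - x^2*z - y^2*z + z
trace(a^-1 b^2 a^2 b) = trace(b^2 a^2 b) trace(a) - trace(b^2 a^2 b a)   [inverse elimination on a] = x^2*y^2*z - x^3*y - x*y^3 - x*y*z^2 + y^2*z + 3*x*y - z
trace(a^-1 b^2 a^2 b a^-1) = trace(a^-1 b^2 a^2 b) trace(a) - trace(a^-1 b^2 a^2 b a)   [inverse elimination on a] = x^3*y^2*z - x^4*y - x^2*y^3 - x^2*y*z^2 + 4*x^2*y + y^3 - 3*y
trace(a^2 b a^-1 b^-2 a^-1 b^2) = trace(a^-1 b^2 a^2 b a^-1 b^-1) trace(b) - trace(a^-1 b^2 a^2 b a^-1)   [inverse elimination on b] = x^2*y^3*z^2 - 2*x^3*y^2*z - 2*x*y^4*z - x*y^2*z^3 + x^4*y + 2*x^2*y^3 + x^2*y*z^2 + y^5 + y^3*z^2 + 5*x*y^2*z - 5*x^2*y - 5*y^3 - y*z^2 + 5*y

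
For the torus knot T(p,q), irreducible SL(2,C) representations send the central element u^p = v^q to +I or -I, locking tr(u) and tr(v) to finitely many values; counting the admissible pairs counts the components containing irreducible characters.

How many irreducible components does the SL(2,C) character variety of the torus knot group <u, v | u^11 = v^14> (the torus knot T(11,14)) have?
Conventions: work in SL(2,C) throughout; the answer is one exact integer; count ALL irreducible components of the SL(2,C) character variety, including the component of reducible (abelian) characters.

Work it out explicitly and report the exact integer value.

Gamma = < u, v | u^11 = v^14 > (torus knot T(11,14)); the central element u^11 = v^14 acts as +I or -I in any irreducible SL(2,C) representation.
This locks tr(u) to 2*cos(pi*alpha/11), alpha in 1..10, and tr(v) to 2*cos(pi*beta/14), beta in 1..13, on each component of irreducible characters.
Consistency of u^11 = (-1)^alpha I with v^14 = (-1)^beta I forces alpha = beta (mod 2).
Enumerate parity-matched pairs: 5*7 odd-odd plus 5*6 even-even gives 65.
Total: 65 irreducible-character components + 1 reducible (abelian) component = 66.

66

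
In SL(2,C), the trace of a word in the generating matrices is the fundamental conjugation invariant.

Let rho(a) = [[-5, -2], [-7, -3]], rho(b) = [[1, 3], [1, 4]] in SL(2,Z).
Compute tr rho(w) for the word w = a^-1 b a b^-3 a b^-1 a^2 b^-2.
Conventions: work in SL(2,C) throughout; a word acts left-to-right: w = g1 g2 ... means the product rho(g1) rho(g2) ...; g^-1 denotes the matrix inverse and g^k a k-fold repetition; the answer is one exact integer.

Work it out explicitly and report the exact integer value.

-3440

rho(a^-1) = [[-3, 2], [7, -5]]
... * rho(b) = [[1, 3], [1, 4]]  ->  [[-1, -1], [2, 1]]
... * rho(a) = [[-5, -2], [-7, -3]]  ->  [[12, 5], [-17, -7]]
... * rho(b^-1) = [[4, -3], [-1, 1]]  ->  [[43, -31], [-61, 44]]
... * rho(b^-1) = [[4, -3], [-1, 1]]  ->  [[203, -160], [-288, 227]]
... * rho(b^-1) = [[4, -3], [-1, 1]]  ->  [[972, -769], [-1379, 1091]]
... * rho(a) = [[-5, -2], [-7, -3]]  ->  [[523, 363], [-742, -515]]
... * rho(b^-1) = [[4, -3], [-1, 1]]  ->  [[1729, -1206], [-2453, 1711]]
... * rho(a) = [[-5, -2], [-7, -3]]  ->  [[-203, 160], [288, -227]]
... * rho(a) = [[-5, -2], [-7, -3]]  ->  [[-105, -74], [149, 105]]
... * rho(b^-1) = [[4, -3], [-1, 1]]  ->  [[-346, 241], [491, -342]]
... * rho(b^-1) = [[4, -3], [-1, 1]]  ->  [[-1625, 1279], [2306, -1815]]
tr = -1625 + -1815 = -3440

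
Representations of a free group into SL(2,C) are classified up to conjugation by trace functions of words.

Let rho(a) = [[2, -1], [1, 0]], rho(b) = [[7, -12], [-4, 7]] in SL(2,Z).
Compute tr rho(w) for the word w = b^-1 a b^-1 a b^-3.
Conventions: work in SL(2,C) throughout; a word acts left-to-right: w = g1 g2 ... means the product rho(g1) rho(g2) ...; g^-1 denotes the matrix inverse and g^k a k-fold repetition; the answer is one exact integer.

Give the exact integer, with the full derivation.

1303262

rho(b^-1) = [[7, 12], [4, 7]]
... * rho(a) = [[2, -1], [1, 0]]  ->  [[26, -7], [15, -4]]
... * rho(b^-1) = [[7, 12], [4, 7]]  ->  [[154, 263], [89, 152]]
... * rho(a) = [[2, -1], [1, 0]]  ->  [[571, -154], [330, -89]]
... * rho(b^-1) = [[7, 12], [4, 7]]  ->  [[3381, 5774], [1954, 3337]]
... * rho(b^-1) = [[7, 12], [4, 7]]  ->  [[46763, 80990], [27026, 46807]]
... * rho(b^-1) = [[7, 12], [4, 7]]  ->  [[651301, 1128086], [376410, 651961]]
tr = 651301 + 651961 = 1303262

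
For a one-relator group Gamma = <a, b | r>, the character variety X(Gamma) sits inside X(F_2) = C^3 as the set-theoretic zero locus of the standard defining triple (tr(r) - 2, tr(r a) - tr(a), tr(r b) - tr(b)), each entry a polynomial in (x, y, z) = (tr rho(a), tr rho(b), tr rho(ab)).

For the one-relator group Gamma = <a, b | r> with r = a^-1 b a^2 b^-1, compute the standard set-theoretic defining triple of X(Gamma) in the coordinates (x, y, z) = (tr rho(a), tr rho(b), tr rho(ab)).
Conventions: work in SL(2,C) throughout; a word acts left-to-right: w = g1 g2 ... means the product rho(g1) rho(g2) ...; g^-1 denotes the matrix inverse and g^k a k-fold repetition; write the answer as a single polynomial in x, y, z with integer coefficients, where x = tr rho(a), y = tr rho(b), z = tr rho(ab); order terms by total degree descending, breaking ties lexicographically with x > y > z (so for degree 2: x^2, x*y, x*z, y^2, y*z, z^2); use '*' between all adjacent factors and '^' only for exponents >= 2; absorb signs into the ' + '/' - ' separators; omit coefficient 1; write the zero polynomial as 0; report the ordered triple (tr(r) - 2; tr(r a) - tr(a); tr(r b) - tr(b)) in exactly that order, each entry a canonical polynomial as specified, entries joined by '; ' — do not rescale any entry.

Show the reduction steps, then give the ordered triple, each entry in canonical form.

trace(b^2 a) = trace(b) trace(a b) - trace(a)  (reduce the b square) = y*z - x
trace(b^2) = trace(b) trace(b) - trace(1)  (reduce the b square) = y^2 - 2
trace(b a^2 b) = trace(a) trace(b^2 a) - trace(b^2)  (reduce the a square) = x*y*z - x^2 - y^2 + 2
trace(b a b a) = trace(b a) trace(b a) - trace(1)  (split on b) = z^2 - 2
trace(b a^2 b a) = trace(a) trace(b a b a) - trace(b a b)  (reduce the a square) = x*z^2 - y*z - x
trace(a^-1 b a^2 b) = trace(b a^2 b) trace(a) - trace(b a^2 b a)  (eliminate a^-1) = x^2*y*z - x^3 - x*y^2 - x*z^2 + y*z + 3*x
trace(a^-1 b a^2 b^-1) = trace(a^-1 b a^2) trace(b) - trace(a^-1 b a^2 b)  (eliminate b^-1) = -x^2*y*z + x^3 + x*y^2 + x*z^2 - 3*x
trace(a^2) = trace(a) trace(a) - trace(1)   [square of a] = x^2 - 2
assemble the triple (trace(r) - 2; trace(r a) - x; trace(r b) - y)

-x^2*y*z + x^3 + x*y^2 + x*z^2 - 3*x - 2; x^2 - x - 2; -y + z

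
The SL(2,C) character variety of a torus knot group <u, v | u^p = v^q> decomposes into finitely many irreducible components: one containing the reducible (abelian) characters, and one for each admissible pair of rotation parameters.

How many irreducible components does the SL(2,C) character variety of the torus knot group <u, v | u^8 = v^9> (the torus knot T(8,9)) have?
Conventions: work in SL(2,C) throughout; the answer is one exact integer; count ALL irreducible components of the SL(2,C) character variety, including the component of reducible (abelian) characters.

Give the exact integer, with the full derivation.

29

For T(8,9): irreducibility forces the central element u^8 = v^9 to one of +I, -I.
This locks tr(u) to 2*cos(pi*alpha/8), alpha in 1..7, and tr(v) to 2*cos(pi*beta/9), beta in 1..8, on each component of irreducible characters.
u^8 = (-1)^alpha I and v^9 = (-1)^beta I must agree, so alpha and beta have equal parity.
Counting: 4 odd alphas x 4 odd betas + 3 even alphas x 4 even betas = 16 + 12 = 28.
components with irreducible characters: 28; plus the single component of reducible (abelian) characters: total 29.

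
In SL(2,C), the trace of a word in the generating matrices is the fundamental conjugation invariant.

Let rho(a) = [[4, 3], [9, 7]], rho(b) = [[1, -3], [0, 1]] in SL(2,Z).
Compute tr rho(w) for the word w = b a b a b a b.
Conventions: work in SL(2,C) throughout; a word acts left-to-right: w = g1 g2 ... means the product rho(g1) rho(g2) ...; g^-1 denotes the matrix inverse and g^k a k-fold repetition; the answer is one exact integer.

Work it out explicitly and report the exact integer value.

rho(b) = [[1, -3], [0, 1]]
... * rho(a) = [[4, 3], [9, 7]]  ->  [[-23, -18], [9, 7]]
... * rho(b) = [[1, -3], [0, 1]]  ->  [[-23, 51], [9, -20]]
... * rho(a) = [[4, 3], [9, 7]]  ->  [[367, 288], [-144, -113]]
... * rho(b) = [[1, -3], [0, 1]]  ->  [[367, -813], [-144, 319]]
... * rho(a) = [[4, 3], [9, 7]]  ->  [[-5849, -4590], [2295, 1801]]
... * rho(b) = [[1, -3], [0, 1]]  ->  [[-5849, 12957], [2295, -5084]]
tr = -5849 + -5084 = -10933

-10933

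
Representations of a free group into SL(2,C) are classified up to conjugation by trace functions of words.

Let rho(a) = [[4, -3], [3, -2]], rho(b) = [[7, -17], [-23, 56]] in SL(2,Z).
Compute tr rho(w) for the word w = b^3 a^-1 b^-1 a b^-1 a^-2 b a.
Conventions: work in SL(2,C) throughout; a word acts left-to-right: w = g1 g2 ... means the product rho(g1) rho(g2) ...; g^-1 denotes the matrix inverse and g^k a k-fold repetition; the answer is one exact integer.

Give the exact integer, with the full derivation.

rho(b) = [[7, -17], [-23, 56]]
... * rho(b) = [[7, -17], [-23, 56]]  ->  [[440, -1071], [-1449, 3527]]
... * rho(b) = [[7, -17], [-23, 56]]  ->  [[27713, -67456], [-91264, 222145]]
... * rho(a^-1) = [[-2, 3], [-3, 4]]  ->  [[146942, -186685], [-483907, 614788]]
... * rho(b^-1) = [[56, 17], [23, 7]]  ->  [[3934997, 1191219], [-12958668, -3922903]]
... * rho(a) = [[4, -3], [3, -2]]  ->  [[19313645, -14187429], [-63603381, 46721810]]
... * rho(b^-1) = [[56, 17], [23, 7]]  ->  [[755253253, 229019962], [-2487187706, -754204807]]
... * rho(a^-1) = [[-2, 3], [-3, 4]]  ->  [[-2197566392, 3181839607], [7236989833, -10478382346]]
... * rho(a^-1) = [[-2, 3], [-3, 4]]  ->  [[-5150386037, 6134659252], [16961167372, -20202559885]]
... * rho(b) = [[7, -17], [-23, 56]]  ->  [[-177149865055, 431097480741], [583387048959, -1419683198884]]
... * rho(a) = [[4, -3], [3, -2]]  ->  [[584692982003, -330745366317], [-1925501400816, 1089205250891]]
tr = 584692982003 + 1089205250891 = 1673898232894

1673898232894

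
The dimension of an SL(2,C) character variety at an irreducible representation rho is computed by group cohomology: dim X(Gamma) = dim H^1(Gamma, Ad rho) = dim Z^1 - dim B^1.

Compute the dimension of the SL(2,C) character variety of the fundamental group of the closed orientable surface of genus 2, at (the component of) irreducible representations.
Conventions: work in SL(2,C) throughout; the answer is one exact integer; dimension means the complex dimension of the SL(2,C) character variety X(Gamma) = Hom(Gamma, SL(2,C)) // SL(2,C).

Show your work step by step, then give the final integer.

6

Gamma = pi_1(Sigma_2) = < a_1, b_1, ..., a_2, b_2 | prod [a_i, b_i] > has 2g = 4 generators and 1 relator.
Unconstrained cocycle data is one sl_2 vector per generator (12 dimensions), cut by the relator condition d_2(z) = 0.
At an irreducible rho, H^2 = coker(d_2) vanishes (Poincare duality: H^2 is dual to H^0 = invariants = 0), so d_2 is surjective onto sl_2 and dim Z^1 = 12 - 3 = 9.
As always at irreducible rho, dim B^1 = 3.
dim X = dim H^1 = 9 - 3 = 6.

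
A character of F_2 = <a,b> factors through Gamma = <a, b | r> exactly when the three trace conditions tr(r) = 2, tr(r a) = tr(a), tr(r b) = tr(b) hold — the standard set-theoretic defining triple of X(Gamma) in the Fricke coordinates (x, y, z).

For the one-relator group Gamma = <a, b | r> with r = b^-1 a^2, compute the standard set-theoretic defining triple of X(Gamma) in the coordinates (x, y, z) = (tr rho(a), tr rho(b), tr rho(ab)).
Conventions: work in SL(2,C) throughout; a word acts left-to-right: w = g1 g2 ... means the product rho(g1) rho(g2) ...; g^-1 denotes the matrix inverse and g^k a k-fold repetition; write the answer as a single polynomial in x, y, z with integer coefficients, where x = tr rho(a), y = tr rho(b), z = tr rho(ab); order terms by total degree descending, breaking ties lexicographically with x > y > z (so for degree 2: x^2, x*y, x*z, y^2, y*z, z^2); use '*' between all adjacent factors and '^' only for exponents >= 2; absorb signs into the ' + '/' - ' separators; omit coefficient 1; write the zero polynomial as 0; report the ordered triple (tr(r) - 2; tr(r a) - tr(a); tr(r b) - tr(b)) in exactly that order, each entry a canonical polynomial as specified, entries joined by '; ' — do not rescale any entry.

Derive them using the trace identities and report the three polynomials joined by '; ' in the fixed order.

x^2*y - x*z - y - 2; x^3*y - x^2*z - 2*x*y - x + z; x^2 - y - 2

trace(a^2) = trace(a)*trace(a) - trace(1) = x^2 - 2
trace(a^2 b) = trace(a)*trace(b a) - trace(b) = x*z - y
trace(b^-1 a^2) = trace(a^2)*trace(b) - trace(a^2 b) = x^2*y - x*z - y
trace(a^3) = trace(a)*trace(a^2) - trace(a) = x^3 - 3*x
trace(a^3 b) = trace(a)*trace(b a^2) - trace(b a) = x^2*z - x*y - z
trace(b^-1 a^3) = trace(a^3)*trace(b) - trace(a^3 b) = x^3*y - x^2*z - 2*x*y + z
assemble the triple (trace(r) - 2; trace(r a) - x; trace(r b) - y)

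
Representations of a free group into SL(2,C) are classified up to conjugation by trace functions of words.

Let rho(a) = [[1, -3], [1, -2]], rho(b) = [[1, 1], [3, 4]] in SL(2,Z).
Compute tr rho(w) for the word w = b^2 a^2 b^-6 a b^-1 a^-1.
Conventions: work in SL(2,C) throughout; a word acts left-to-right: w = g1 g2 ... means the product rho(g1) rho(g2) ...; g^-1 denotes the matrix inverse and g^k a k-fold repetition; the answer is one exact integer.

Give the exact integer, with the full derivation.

-23166230

rho(b) = [[1, 1], [3, 4]]
... * rho(b) = [[1, 1], [3, 4]]  ->  [[4, 5], [15, 19]]
... * rho(a) = [[1, -3], [1, -2]]  ->  [[9, -22], [34, -83]]
... * rho(a) = [[1, -3], [1, -2]]  ->  [[-13, 17], [-49, 64]]
... * rho(b^-1) = [[4, -1], [-3, 1]]  ->  [[-103, 30], [-388, 113]]
... * rho(b^-1) = [[4, -1], [-3, 1]]  ->  [[-502, 133], [-1891, 501]]
... * rho(b^-1) = [[4, -1], [-3, 1]]  ->  [[-2407, 635], [-9067, 2392]]
... * rho(b^-1) = [[4, -1], [-3, 1]]  ->  [[-11533, 3042], [-43444, 11459]]
... * rho(b^-1) = [[4, -1], [-3, 1]]  ->  [[-55258, 14575], [-208153, 54903]]
... * rho(b^-1) = [[4, -1], [-3, 1]]  ->  [[-264757, 69833], [-997321, 263056]]
... * rho(a) = [[1, -3], [1, -2]]  ->  [[-194924, 654605], [-734265, 2465851]]
... * rho(b^-1) = [[4, -1], [-3, 1]]  ->  [[-2743511, 849529], [-10334613, 3200116]]
... * rho(a^-1) = [[-2, 3], [-1, 1]]  ->  [[4637493, -7381004], [17469110, -27803723]]
tr = 4637493 + -27803723 = -23166230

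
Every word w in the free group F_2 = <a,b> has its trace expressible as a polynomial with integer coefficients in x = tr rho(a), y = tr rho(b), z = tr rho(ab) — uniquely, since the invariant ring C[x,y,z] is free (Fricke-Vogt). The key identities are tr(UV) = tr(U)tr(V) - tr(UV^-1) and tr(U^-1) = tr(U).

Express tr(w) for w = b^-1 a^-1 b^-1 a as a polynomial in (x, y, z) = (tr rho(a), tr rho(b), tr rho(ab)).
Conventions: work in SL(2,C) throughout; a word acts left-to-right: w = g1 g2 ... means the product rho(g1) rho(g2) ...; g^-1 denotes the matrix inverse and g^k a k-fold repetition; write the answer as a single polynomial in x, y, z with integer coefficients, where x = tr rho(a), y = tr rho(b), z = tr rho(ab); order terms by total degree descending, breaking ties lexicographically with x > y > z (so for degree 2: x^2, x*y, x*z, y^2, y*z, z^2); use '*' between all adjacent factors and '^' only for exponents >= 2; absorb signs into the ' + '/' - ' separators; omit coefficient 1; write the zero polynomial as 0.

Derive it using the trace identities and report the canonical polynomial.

x*y*z - x^2 - z^2 + 2

trace(b^-1) = trace(b) = y
trace(b a b) = trace(b)*trace(a b) - trace(a)   [square of b] = y*z - x
trace(b a b a) = trace(b a)*trace(b a) - trace(1)   [split at a repeated b] = z^2 - 2
trace(a b a^-1 b) = trace(b a b)*trace(a) - trace(b a b a)   [inverse elimination on a] = x*y*z - x^2 - z^2 + 2
trace(a^-1 b^-1 a b) = trace(a b a^-1)*trace(b) - trace(a b a^-1 b)   [inverse elimination on b] = -x*y*z + x^2 + y^2 + z^2 - 2
trace(b^-1 a^-1 b^-1 a) = trace(a^-1 b^-1 a)*trace(b) - trace(a^-1 b^-1 a b)   [inverse elimination on b] = x*y*z - x^2 - z^2 + 2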